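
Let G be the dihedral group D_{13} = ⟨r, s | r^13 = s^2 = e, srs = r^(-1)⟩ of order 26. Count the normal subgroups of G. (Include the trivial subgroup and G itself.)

G has 16 subgroups. Checking conjugation-invariance by order — order 1: 1/1 normal; order 2: 0/13 normal; order 13: 1/1 normal; order 26: 1/1 normal.
Total normal subgroups: 3.

3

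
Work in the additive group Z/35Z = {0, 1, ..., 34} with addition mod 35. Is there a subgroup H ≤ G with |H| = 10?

No

10 does not divide |G| = 35, so by Lagrange no subgroup of order 10 exists.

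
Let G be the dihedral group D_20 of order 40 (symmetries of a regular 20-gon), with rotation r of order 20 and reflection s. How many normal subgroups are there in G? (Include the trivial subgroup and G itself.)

G has 48 subgroups. Checking conjugation-invariance by order — order 1: 1/1 normal; order 2: 1/21 normal; order 4: 1/11 normal; order 5: 1/1 normal; order 8: 0/5 normal; order 10: 1/5 normal; order 20: 3/3 normal; order 40: 1/1 normal.
Total normal subgroups: 9.

9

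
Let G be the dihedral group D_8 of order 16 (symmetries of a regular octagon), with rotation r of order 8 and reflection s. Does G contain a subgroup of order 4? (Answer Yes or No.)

4 | 16. A subgroup of order 4 is {e, r^2, r^4, r^6}.

Yes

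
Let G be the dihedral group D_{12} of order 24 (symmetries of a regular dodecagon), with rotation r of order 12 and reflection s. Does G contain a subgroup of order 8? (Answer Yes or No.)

8 | 24. A subgroup of order 8 is {e, r^3, r^6, r^9, rs, r^4s, r^7s, r^10s}.

Yes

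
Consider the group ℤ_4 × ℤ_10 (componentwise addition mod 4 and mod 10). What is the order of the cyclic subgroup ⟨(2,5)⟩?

The order of (2,5) in Z_4 × Z_10 is lcm(ord(2) in Z_4, ord(5) in Z_10).
ord(2) = 2 and ord(5) = 2, so |⟨(2,5)⟩| = lcm(2, 2) = 2.

2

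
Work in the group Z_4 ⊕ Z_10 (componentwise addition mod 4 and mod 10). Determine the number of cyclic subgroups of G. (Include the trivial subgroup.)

Each element a generates a cyclic subgroup ⟨a⟩; distinct elements may generate the same one (a cyclic group of order d has φ(d) generators).
Cyclic subgroups by order — order 1: 1; order 2: 3; order 4: 2; order 5: 1; order 10: 3; order 20: 2.
Total: 12.

12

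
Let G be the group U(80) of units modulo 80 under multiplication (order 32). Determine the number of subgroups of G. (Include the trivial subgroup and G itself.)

|G| = 32, so by Lagrange every subgroup order divides 32. Divisors: 1, 2, 4, 8, 16, 32.
Subgroups by order — order 1: 1; order 2: 7; order 4: 19; order 8: 19; order 16: 7; order 32: 1.
Total: 1 + 7 + 19 + 19 + 7 + 1 = 54.

54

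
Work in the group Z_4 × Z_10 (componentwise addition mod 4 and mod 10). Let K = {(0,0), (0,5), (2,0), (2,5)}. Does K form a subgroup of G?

Yes

|K| = 4 divides |G| = 40, consistent with Lagrange.
K contains the identity, every element's inverse is in K, and K is closed under +: it is a subgroup.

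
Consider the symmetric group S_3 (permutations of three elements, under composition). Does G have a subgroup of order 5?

No

5 does not divide |G| = 6, so by Lagrange no subgroup of order 5 exists.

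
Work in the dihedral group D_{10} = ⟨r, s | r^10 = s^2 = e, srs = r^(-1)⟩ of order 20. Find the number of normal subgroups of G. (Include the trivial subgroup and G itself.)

G has 22 subgroups. Checking conjugation-invariance by order — order 1: 1/1 normal; order 2: 1/11 normal; order 4: 0/5 normal; order 5: 1/1 normal; order 10: 3/3 normal; order 20: 1/1 normal.
Total normal subgroups: 7.

7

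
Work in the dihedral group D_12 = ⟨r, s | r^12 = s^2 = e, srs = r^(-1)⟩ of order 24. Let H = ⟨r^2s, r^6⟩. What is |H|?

|⟨r^2s⟩| = 2 and |⟨r^6⟩| = 2, so |H| is a multiple of lcm(2, 2) = 2 and divides |G| = 24.
Closing under the operation: H = {e, r^6, r^2s, r^8s}, so |H| = 4.

4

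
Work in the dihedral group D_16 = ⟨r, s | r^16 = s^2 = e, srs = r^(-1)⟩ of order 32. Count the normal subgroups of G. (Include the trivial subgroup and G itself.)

8

G has 36 subgroups. Checking conjugation-invariance by order — order 1: 1/1 normal; order 2: 1/17 normal; order 4: 1/9 normal; order 8: 1/5 normal; order 16: 3/3 normal; order 32: 1/1 normal.
Total normal subgroups: 8.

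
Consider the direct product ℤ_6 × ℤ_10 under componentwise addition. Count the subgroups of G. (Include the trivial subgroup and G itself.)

20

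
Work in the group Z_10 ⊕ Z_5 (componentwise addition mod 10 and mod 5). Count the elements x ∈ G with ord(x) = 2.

An element (a,b) has order lcm(ord(a), ord(b)); count pairs with lcm equal to 2.
Enumerating gives 1 such elements.

1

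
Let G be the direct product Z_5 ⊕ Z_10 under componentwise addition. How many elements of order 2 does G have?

An element (a,b) has order lcm(ord(a), ord(b)); count pairs with lcm equal to 2.
Enumerating gives 1 such elements.

1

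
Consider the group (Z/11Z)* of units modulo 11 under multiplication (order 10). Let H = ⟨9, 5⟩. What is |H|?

5

|⟨9⟩| = 5 and |⟨5⟩| = 5, so |H| is a multiple of lcm(5, 5) = 5 and divides |G| = 10.
Closing under the operation: H = {1, 3, 4, 5, 9}, so |H| = 5.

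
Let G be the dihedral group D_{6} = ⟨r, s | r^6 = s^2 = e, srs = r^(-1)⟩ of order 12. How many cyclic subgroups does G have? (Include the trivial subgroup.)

Each element a generates a cyclic subgroup ⟨a⟩; distinct elements may generate the same one (a cyclic group of order d has φ(d) generators).
Cyclic subgroups by order — order 1: 1; order 2: 7; order 3: 1; order 6: 1.
Total: 10.

10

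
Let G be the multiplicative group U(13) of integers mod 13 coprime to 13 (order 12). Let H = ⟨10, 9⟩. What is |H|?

6

|⟨10⟩| = 6 and |⟨9⟩| = 3, so |H| is a multiple of lcm(6, 3) = 6 and divides |G| = 12.
Closing under the operation: H = {1, 3, 4, 9, 10, 12}, so |H| = 6.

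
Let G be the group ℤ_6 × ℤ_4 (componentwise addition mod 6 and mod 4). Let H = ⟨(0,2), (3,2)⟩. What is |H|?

|⟨(0,2)⟩| = 2 and |⟨(3,2)⟩| = 2, so |H| is a multiple of lcm(2, 2) = 2 and divides |G| = 24.
Closing under the operation: H = {(0,0), (0,2), (3,0), (3,2)}, so |H| = 4.

4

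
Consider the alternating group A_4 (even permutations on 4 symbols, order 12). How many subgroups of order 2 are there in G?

|G| = 12 and 2 | 12, so subgroups of order 2 are possible by Lagrange.
The subgroups of order 2 are: {e, (1 2)(3 4)}; {e, (1 3)(2 4)}; {e, (1 4)(2 3)}.
So G has 3 subgroups of order 2.

3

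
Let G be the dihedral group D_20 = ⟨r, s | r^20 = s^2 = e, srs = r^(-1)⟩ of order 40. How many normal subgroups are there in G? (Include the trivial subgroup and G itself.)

9

G has 48 subgroups. Checking conjugation-invariance by order — order 1: 1/1 normal; order 2: 1/21 normal; order 4: 1/11 normal; order 5: 1/1 normal; order 8: 0/5 normal; order 10: 1/5 normal; order 20: 3/3 normal; order 40: 1/1 normal.
Total normal subgroups: 9.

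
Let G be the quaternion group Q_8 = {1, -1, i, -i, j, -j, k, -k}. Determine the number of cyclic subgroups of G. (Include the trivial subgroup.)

5

A cyclic subgroup of order d is generated by each of its φ(d) elements of order d, so the cyclic subgroups of order d number (#elements of order d)/φ(d).
Cyclic subgroups by order — order 1: 1; order 2: 1; order 4: 3.
Total: 5.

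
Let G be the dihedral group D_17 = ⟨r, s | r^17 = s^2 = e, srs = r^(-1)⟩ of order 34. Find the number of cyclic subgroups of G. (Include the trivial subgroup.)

19

Each element a generates a cyclic subgroup ⟨a⟩; distinct elements may generate the same one (a cyclic group of order d has φ(d) generators).
Cyclic subgroups by order — order 1: 1; order 2: 17; order 17: 1.
Total: 19.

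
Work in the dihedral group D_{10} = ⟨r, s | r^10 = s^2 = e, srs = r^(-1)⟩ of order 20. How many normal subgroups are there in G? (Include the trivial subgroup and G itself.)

7

G has 22 subgroups. Checking conjugation-invariance by order — order 1: 1/1 normal; order 2: 1/11 normal; order 4: 0/5 normal; order 5: 1/1 normal; order 10: 3/3 normal; order 20: 1/1 normal.
Total normal subgroups: 7.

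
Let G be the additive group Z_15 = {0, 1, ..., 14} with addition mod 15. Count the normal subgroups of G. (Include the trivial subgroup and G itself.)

4

G is abelian, so every subgroup is normal.
G has 4 subgroups in total, hence 4 normal subgroups.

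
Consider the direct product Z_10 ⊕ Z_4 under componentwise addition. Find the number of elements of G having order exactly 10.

An element (a,b) has order lcm(ord(a), ord(b)); count pairs with lcm equal to 10.
Enumerating gives 12 such elements.

12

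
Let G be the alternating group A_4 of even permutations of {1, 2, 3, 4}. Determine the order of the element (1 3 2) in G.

3

Computing powers of (1 3 2): the smallest k with ((1 3 2))^k = e is k = 3.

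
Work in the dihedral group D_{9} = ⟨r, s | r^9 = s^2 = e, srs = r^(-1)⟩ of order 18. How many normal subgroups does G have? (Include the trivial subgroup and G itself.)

4

G has 16 subgroups. Checking conjugation-invariance by order — order 1: 1/1 normal; order 2: 0/9 normal; order 3: 1/1 normal; order 6: 0/3 normal; order 9: 1/1 normal; order 18: 1/1 normal.
Total normal subgroups: 4.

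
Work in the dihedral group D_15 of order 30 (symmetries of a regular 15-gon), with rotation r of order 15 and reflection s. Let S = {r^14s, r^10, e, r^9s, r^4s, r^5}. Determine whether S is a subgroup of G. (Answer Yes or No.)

Yes

|S| = 6 divides |G| = 30, consistent with Lagrange.
S contains the identity, every element's inverse is in S, and S is closed under ·: it is a subgroup.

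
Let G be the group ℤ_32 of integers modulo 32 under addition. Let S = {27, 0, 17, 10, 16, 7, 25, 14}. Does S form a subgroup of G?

17 ∈ S but its inverse 15 ∉ S, so S is not a subgroup.

No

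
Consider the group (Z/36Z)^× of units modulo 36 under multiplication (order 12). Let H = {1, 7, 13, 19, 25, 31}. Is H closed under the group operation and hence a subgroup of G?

Yes

|H| = 6 divides |G| = 12, consistent with Lagrange.
H contains the identity, every element's inverse is in H, and H is closed under ·: it is a subgroup.
In fact H = ⟨7⟩.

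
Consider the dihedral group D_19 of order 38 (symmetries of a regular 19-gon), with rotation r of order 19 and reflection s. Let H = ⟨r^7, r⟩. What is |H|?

19

|⟨r^7⟩| = 19 and |⟨r⟩| = 19, so |H| is a multiple of lcm(19, 19) = 19 and divides |G| = 38.
Closing under the operation: H = {e, r, r^2, r^3, r^4, r^5, r^6, r^7, r^8, r^9, r^10, r^11, r^12, r^13, r^14, r^15, r^16, r^17, r^18}, so |H| = 19.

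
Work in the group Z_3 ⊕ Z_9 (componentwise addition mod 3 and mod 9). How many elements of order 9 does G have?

An element (a,b) has order lcm(ord(a), ord(b)); count pairs with lcm equal to 9.
Enumerating gives 18 such elements.

18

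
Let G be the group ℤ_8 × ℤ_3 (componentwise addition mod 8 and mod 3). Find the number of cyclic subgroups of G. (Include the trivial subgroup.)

8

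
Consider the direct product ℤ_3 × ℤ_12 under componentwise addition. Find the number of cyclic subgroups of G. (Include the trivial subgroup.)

Group the elements of G by the cyclic subgroup they generate; each cyclic subgroup of order d accounts for φ(d) elements.
Cyclic subgroups by order — order 1: 1; order 2: 1; order 3: 4; order 4: 1; order 6: 4; order 12: 4.
Total: 15.

15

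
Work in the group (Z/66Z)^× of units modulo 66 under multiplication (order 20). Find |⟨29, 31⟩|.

|⟨29⟩| = 10 and |⟨31⟩| = 5, so |H| is a multiple of lcm(10, 5) = 10 and divides |G| = 20.
Closing under the operation: H = {1, 17, 25, 29, 31, 35, 37, 41, 49, 65}, so |H| = 10.

10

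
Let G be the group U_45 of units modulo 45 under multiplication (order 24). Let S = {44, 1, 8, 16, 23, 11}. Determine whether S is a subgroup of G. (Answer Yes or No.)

16 ∈ S but its inverse 31 ∉ S, so S is not a subgroup.

No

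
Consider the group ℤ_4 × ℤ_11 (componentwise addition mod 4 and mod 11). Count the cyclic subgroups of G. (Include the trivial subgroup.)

A cyclic subgroup of order d is generated by each of its φ(d) elements of order d, so the cyclic subgroups of order d number (#elements of order d)/φ(d).
Cyclic subgroups by order — order 1: 1; order 2: 1; order 4: 1; order 11: 1; order 22: 1; order 44: 1.
Total: 6.

6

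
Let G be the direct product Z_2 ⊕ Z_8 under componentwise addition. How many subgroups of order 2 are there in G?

3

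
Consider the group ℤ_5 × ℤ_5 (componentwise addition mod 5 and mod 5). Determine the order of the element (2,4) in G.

5

The order of (2,4) in Z_5 × Z_5 is lcm(ord(2) in Z_5, ord(4) in Z_5).
ord(2) = 5 and ord(4) = 5, so |⟨(2,4)⟩| = lcm(5, 5) = 5.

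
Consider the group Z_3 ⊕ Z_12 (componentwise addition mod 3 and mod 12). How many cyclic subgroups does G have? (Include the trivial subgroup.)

15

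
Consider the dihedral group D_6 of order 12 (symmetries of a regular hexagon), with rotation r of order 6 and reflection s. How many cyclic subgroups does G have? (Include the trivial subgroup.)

A cyclic subgroup of order d is generated by each of its φ(d) elements of order d, so the cyclic subgroups of order d number (#elements of order d)/φ(d).
Cyclic subgroups by order — order 1: 1; order 2: 7; order 3: 1; order 6: 1.
Total: 10.

10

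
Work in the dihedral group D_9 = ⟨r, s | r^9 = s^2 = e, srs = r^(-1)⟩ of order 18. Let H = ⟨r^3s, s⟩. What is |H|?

|⟨r^3s⟩| = 2 and |⟨s⟩| = 2, so |H| is a multiple of lcm(2, 2) = 2 and divides |G| = 18.
Closing under the operation: H = {e, r^3, r^6, s, r^3s, r^6s}, so |H| = 6.

6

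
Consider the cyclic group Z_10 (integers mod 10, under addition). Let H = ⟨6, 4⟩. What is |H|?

5

|⟨6⟩| = 5 and |⟨4⟩| = 5, so |H| is a multiple of lcm(5, 5) = 5 and divides |G| = 10.
Closing under the operation: H = {0, 2, 4, 6, 8}, so |H| = 5.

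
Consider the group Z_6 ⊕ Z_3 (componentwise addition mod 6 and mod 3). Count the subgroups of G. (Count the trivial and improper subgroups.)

12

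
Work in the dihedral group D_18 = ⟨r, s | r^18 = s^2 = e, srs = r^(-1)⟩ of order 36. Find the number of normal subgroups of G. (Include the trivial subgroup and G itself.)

9

G has 45 subgroups. Checking conjugation-invariance by order — order 1: 1/1 normal; order 2: 1/19 normal; order 3: 1/1 normal; order 4: 0/9 normal; order 6: 1/7 normal; order 9: 1/1 normal; order 12: 0/3 normal; order 18: 3/3 normal; order 36: 1/1 normal.
Total normal subgroups: 9.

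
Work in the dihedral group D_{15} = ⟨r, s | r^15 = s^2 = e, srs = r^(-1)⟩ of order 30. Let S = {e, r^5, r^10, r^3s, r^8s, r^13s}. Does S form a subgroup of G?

Yes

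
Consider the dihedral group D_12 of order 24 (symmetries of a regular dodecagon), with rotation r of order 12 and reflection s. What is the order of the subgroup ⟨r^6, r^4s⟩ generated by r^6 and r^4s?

4

|⟨r^6⟩| = 2 and |⟨r^4s⟩| = 2, so |H| is a multiple of lcm(2, 2) = 2 and divides |G| = 24.
Closing under the operation: H = {e, r^6, r^4s, r^10s}, so |H| = 4.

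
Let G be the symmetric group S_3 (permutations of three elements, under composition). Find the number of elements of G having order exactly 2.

The elements of order 2 are: (2 3), (1 2), (1 3).
That's 3.

3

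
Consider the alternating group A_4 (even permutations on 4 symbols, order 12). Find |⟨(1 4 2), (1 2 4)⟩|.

|⟨(1 4 2)⟩| = 3 and |⟨(1 2 4)⟩| = 3, so |H| is a multiple of lcm(3, 3) = 3 and divides |G| = 12.
Closing under the operation: H = {e, (1 2 4), (1 4 2)}, so |H| = 3.

3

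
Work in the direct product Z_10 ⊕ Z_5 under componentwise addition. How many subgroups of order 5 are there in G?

6

|G| = 50 and 5 | 50, so subgroups of order 5 are possible by Lagrange.
The subgroups of order 5 are: {(0,0), (0,1), (0,2), (0,3), (0,4)}; {(0,0), (2,0), (4,0), (6,0), (8,0)}; {(0,0), (2,1), (4,2), (6,3), (8,4)}; {(0,0), (2,2), (4,4), (6,1), (8,3)}; … (6 in all).
So G has 6 subgroups of order 5.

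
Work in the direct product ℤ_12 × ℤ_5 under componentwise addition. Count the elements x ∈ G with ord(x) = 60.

16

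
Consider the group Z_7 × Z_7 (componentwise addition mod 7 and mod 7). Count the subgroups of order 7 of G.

8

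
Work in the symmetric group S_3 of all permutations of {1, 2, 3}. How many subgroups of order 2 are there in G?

|G| = 6 and 2 | 6, so subgroups of order 2 are possible by Lagrange.
The subgroups of order 2 are: {e, (1 2)}; {e, (1 3)}; {e, (2 3)}.
So G has 3 subgroups of order 2.

3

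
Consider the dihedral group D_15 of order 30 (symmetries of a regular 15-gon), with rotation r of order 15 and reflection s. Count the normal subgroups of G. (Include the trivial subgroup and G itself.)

5

G has 28 subgroups. Checking conjugation-invariance by order — order 1: 1/1 normal; order 2: 0/15 normal; order 3: 1/1 normal; order 5: 1/1 normal; order 6: 0/5 normal; order 10: 0/3 normal; order 15: 1/1 normal; order 30: 1/1 normal.
Total normal subgroups: 5.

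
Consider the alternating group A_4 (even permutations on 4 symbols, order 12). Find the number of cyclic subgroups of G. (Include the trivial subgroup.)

Group the elements of G by the cyclic subgroup they generate; each cyclic subgroup of order d accounts for φ(d) elements.
Cyclic subgroups by order — order 1: 1; order 2: 3; order 3: 4.
Total: 8.

8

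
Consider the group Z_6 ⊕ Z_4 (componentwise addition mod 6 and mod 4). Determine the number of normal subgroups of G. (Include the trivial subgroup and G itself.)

G is abelian, so every subgroup is normal.
G has 16 subgroups in total, hence 16 normal subgroups.

16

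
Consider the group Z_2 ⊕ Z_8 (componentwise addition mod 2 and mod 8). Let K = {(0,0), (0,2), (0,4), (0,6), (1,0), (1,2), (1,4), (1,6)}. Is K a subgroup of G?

Yes

|K| = 8 divides |G| = 16, consistent with Lagrange.
K contains the identity, every element's inverse is in K, and K is closed under +: it is a subgroup.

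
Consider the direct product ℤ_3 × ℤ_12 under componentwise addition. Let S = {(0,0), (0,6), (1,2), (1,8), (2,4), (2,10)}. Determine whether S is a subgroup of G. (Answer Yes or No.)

Yes

|S| = 6 divides |G| = 36, consistent with Lagrange.
S contains the identity, every element's inverse is in S, and S is closed under +: it is a subgroup.
In fact S = ⟨(1,2)⟩.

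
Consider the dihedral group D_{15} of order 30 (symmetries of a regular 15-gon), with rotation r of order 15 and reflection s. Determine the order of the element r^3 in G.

Computing powers of r^3: the smallest k with (r^3)^k = e is k = 5.

5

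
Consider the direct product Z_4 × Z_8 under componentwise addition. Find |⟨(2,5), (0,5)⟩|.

|⟨(2,5)⟩| = 8 and |⟨(0,5)⟩| = 8, so |H| is a multiple of lcm(8, 8) = 8 and divides |G| = 32.
Closing under the operation: H = {(0,0), (0,1), (0,2), (0,3), (0,4), (0,5), (0,6), (0,7), (2,0), (2,1), (2,2), (2,3), (2,4), (2,5), (2,6), (2,7)}, so |H| = 16.

16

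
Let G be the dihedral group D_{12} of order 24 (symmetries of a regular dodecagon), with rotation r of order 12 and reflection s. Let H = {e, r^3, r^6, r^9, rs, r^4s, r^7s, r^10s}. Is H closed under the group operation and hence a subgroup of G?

|H| = 8 divides |G| = 24, consistent with Lagrange.
H contains the identity, every element's inverse is in H, and H is closed under ·: it is a subgroup.

Yes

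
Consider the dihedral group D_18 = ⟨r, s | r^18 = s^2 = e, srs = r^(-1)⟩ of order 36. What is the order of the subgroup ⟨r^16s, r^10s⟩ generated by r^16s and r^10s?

6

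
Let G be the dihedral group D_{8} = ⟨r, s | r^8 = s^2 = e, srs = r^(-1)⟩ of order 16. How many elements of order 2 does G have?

Enumerating element orders in G gives 9 elements of order 2.

9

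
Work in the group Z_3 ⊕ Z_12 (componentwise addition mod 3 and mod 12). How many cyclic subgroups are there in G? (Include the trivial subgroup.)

15

A cyclic subgroup of order d is generated by each of its φ(d) elements of order d, so the cyclic subgroups of order d number (#elements of order d)/φ(d).
Cyclic subgroups by order — order 1: 1; order 2: 1; order 3: 4; order 4: 1; order 6: 4; order 12: 4.
Total: 15.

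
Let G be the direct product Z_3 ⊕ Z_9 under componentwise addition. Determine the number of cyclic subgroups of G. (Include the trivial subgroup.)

A cyclic subgroup of order d is generated by each of its φ(d) elements of order d, so the cyclic subgroups of order d number (#elements of order d)/φ(d).
Cyclic subgroups by order — order 1: 1; order 3: 4; order 9: 3.
Total: 8.

8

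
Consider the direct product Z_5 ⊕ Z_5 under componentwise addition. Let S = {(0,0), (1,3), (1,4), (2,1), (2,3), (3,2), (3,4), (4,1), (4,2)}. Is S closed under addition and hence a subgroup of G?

No

|S| = 9 does not divide |G| = 25, so by Lagrange S is not a subgroup.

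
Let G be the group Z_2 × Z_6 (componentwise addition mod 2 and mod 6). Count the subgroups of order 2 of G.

3

|G| = 12 and 2 | 12, so subgroups of order 2 are possible by Lagrange.
The subgroups of order 2 are: {(0,0), (0,3)}; {(0,0), (1,0)}; {(0,0), (1,3)}.
So G has 3 subgroups of order 2.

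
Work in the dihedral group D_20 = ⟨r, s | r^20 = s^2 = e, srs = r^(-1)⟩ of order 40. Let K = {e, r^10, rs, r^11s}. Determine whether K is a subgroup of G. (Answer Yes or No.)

Yes

|K| = 4 divides |G| = 40, consistent with Lagrange.
K contains the identity, every element's inverse is in K, and K is closed under ·: it is a subgroup.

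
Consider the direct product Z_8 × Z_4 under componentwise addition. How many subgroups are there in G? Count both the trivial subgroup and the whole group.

22

|G| = 32, so by Lagrange every subgroup order divides 32. Divisors: 1, 2, 4, 8, 16, 32.
Subgroups by order — order 1: 1; order 2: 3; order 4: 7; order 8: 7; order 16: 3; order 32: 1.
Total: 1 + 3 + 7 + 7 + 3 + 1 = 22.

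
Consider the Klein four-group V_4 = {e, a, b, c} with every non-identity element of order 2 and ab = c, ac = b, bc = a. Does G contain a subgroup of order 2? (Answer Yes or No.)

Yes

2 | 4. A subgroup of order 2 is {e, a}.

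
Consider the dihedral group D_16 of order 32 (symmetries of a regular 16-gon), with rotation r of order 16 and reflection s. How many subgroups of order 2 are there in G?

|G| = 32 and 2 | 32, so subgroups of order 2 are possible by Lagrange.
The subgroups of order 2 are: {e, r^10s}; {e, r^11s}; {e, r^12s}; {e, r^13s}; … (17 in all).
So G has 17 subgroups of order 2.

17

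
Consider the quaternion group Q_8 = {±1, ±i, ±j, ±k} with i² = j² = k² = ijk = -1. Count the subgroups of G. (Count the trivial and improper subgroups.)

|G| = 8, so by Lagrange every subgroup order divides 8. Divisors: 1, 2, 4, 8.
Subgroups by order — order 1: 1; order 2: 1; order 4: 3; order 8: 1.
Total: 1 + 1 + 3 + 1 = 6.

6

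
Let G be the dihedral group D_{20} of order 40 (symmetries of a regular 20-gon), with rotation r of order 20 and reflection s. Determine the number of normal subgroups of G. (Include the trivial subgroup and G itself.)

9

G has 48 subgroups. Checking conjugation-invariance by order — order 1: 1/1 normal; order 2: 1/21 normal; order 4: 1/11 normal; order 5: 1/1 normal; order 8: 0/5 normal; order 10: 1/5 normal; order 20: 3/3 normal; order 40: 1/1 normal.
Total normal subgroups: 9.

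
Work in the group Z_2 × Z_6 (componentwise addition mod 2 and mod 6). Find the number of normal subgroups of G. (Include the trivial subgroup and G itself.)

10

G is abelian, so every subgroup is normal.
G has 10 subgroups in total, hence 10 normal subgroups.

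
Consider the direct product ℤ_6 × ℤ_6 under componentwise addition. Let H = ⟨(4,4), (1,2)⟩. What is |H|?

|⟨(4,4)⟩| = 3 and |⟨(1,2)⟩| = 6, so |H| is a multiple of lcm(3, 6) = 6 and divides |G| = 36.
Closing under the operation: H = {(0,0), (0,2), (0,4), (1,0), (1,2), (1,4), (2,0), (2,2), (2,4), (3,0), (3,2), (3,4), (4,0), (4,2), (4,4), (5,0), (5,2), (5,4)}, so |H| = 18.

18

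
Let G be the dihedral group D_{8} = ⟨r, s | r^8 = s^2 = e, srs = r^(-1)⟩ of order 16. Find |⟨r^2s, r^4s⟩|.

|⟨r^2s⟩| = 2 and |⟨r^4s⟩| = 2, so |H| is a multiple of lcm(2, 2) = 2 and divides |G| = 16.
Closing under the operation: H = {e, r^2, r^4, r^6, s, r^2s, r^4s, r^6s}, so |H| = 8.

8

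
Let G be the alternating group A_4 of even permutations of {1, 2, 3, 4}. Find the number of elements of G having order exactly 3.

8

The elements of order 3 are: (2 3 4), (2 4 3), (1 2 3), (1 2 4), (1 3 2), (1 3 4), (1 4 2), (1 4 3).
That's 8.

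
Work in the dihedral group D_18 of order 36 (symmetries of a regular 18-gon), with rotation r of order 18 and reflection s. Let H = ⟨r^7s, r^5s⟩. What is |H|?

|⟨r^7s⟩| = 2 and |⟨r^5s⟩| = 2, so |H| is a multiple of lcm(2, 2) = 2 and divides |G| = 36.
Closing under the operation: H = {e, r^2, r^4, r^6, r^8, r^10, r^12, r^14, r^16, rs, r^3s, r^5s, r^7s, r^9s, r^11s, r^13s, r^15s, r^17s}, so |H| = 18.

18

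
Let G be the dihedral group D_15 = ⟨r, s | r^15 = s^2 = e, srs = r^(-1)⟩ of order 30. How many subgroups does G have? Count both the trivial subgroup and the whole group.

28

|G| = 30, so by Lagrange every subgroup order divides 30. Divisors: 1, 2, 3, 5, 6, 10, 15, 30.
Subgroups by order — order 1: 1; order 2: 15; order 3: 1; order 5: 1; order 6: 5; order 10: 3; order 15: 1; order 30: 1.
Total: 1 + 15 + 1 + 1 + 5 + 3 + 1 + 1 = 28.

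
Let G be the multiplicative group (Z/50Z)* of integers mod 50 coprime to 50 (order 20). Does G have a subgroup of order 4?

4 | 20. A subgroup of order 4 is {1, 7, 43, 49}.

Yes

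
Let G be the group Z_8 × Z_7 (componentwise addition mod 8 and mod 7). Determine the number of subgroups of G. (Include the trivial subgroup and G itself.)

|G| = 56, so by Lagrange every subgroup order divides 56. Divisors: 1, 2, 4, 7, 8, 14, 28, 56.
Subgroups by order — order 1: 1; order 2: 1; order 4: 1; order 7: 1; order 8: 1; order 14: 1; order 28: 1; order 56: 1.
Total: 1 + 1 + 1 + 1 + 1 + 1 + 1 + 1 = 8.

8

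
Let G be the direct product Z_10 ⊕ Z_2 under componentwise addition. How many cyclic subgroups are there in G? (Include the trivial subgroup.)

8

Each element a generates a cyclic subgroup ⟨a⟩; distinct elements may generate the same one (a cyclic group of order d has φ(d) generators).
Cyclic subgroups by order — order 1: 1; order 2: 3; order 5: 1; order 10: 3.
Total: 8.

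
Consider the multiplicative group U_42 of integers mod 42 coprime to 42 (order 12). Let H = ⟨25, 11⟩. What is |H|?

|⟨25⟩| = 3 and |⟨11⟩| = 6, so |H| is a multiple of lcm(3, 6) = 6 and divides |G| = 12.
Closing under the operation: H = {1, 11, 23, 25, 29, 37}, so |H| = 6.

6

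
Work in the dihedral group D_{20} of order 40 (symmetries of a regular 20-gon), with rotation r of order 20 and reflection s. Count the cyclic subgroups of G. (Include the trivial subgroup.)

Group the elements of G by the cyclic subgroup they generate; each cyclic subgroup of order d accounts for φ(d) elements.
Cyclic subgroups by order — order 1: 1; order 2: 21; order 4: 1; order 5: 1; order 10: 1; order 20: 1.
Total: 26.

26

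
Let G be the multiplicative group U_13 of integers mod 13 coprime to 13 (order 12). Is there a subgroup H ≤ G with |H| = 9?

No

9 does not divide |G| = 12, so by Lagrange no subgroup of order 9 exists.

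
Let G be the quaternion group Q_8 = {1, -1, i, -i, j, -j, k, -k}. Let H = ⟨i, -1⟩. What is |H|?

|⟨i⟩| = 4 and |⟨-1⟩| = 2, so |H| is a multiple of lcm(4, 2) = 4 and divides |G| = 8.
Closing under the operation: H = {1, -1, i, -i}, so |H| = 4.

4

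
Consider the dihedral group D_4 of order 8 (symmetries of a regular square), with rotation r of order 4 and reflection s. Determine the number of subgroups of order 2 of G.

|G| = 8 and 2 | 8, so subgroups of order 2 are possible by Lagrange.
The subgroups of order 2 are: {e, r^2}; {e, r^2s}; {e, r^3s}; {e, rs}; … (5 in all).
So G has 5 subgroups of order 2.

5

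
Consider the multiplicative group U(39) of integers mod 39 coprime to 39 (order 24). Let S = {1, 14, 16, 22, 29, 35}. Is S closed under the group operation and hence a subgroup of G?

|S| = 6 divides |G| = 24, consistent with Lagrange.
S contains the identity, every element's inverse is in S, and S is closed under ·: it is a subgroup.
In fact S = ⟨35⟩.

Yes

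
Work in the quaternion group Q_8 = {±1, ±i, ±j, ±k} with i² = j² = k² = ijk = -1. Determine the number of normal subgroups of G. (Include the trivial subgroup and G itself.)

G has 6 subgroups. Checking conjugation-invariance by order — order 1: 1/1 normal; order 2: 1/1 normal; order 4: 3/3 normal; order 8: 1/1 normal.
Total normal subgroups: 6.

6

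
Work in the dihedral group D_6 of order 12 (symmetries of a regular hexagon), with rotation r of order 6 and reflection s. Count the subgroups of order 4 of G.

|G| = 12 and 4 | 12, so subgroups of order 4 are possible by Lagrange.
The subgroups of order 4 are: {e, r^3, r^2s, r^5s}; {e, r^3, s, r^3s}; {e, r^3, rs, r^4s}.
So G has 3 subgroups of order 4.

3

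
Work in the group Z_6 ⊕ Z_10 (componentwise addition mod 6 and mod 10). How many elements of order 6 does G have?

An element (a,b) has order lcm(ord(a), ord(b)); count pairs with lcm equal to 6.
Enumerating gives 6 such elements.

6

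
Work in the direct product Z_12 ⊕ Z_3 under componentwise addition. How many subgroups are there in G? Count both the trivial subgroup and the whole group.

|G| = 36, so by Lagrange every subgroup order divides 36. Divisors: 1, 2, 3, 4, 6, 9, 12, 18, 36.
Subgroups by order — order 1: 1; order 2: 1; order 3: 4; order 4: 1; order 6: 4; order 9: 1; order 12: 4; order 18: 1; order 36: 1.
Total: 1 + 1 + 4 + 1 + 4 + 1 + 4 + 1 + 1 = 18.

18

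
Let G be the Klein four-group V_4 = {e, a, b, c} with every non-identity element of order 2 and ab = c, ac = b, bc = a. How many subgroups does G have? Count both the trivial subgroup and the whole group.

5

|G| = 4, so by Lagrange every subgroup order divides 4. Divisors: 1, 2, 4.
Subgroups by order — order 1: 1; order 2: 3; order 4: 1.
Total: 1 + 3 + 1 = 5.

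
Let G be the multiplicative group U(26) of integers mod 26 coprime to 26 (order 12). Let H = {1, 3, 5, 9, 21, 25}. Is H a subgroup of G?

No

Closure fails: 3 · 21 = 11 ∉ H. So H is not a subgroup.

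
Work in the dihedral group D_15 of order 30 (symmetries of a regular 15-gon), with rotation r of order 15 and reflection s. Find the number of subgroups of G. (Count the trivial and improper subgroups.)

|G| = 30, so by Lagrange every subgroup order divides 30. Divisors: 1, 2, 3, 5, 6, 10, 15, 30.
Subgroups by order — order 1: 1; order 2: 15; order 3: 1; order 5: 1; order 6: 5; order 10: 3; order 15: 1; order 30: 1.
Total: 1 + 15 + 1 + 1 + 5 + 3 + 1 + 1 = 28.

28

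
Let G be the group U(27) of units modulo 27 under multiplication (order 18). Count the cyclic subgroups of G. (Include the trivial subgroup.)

A cyclic subgroup of order d is generated by each of its φ(d) elements of order d, so the cyclic subgroups of order d number (#elements of order d)/φ(d).
Cyclic subgroups by order — order 1: 1; order 2: 1; order 3: 1; order 6: 1; order 9: 1; order 18: 1.
Total: 6.

6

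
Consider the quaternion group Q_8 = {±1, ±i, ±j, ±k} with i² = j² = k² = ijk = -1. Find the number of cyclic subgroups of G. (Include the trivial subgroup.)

Each element a generates a cyclic subgroup ⟨a⟩; distinct elements may generate the same one (a cyclic group of order d has φ(d) generators).
Cyclic subgroups by order — order 1: 1; order 2: 1; order 4: 3.
Total: 5.

5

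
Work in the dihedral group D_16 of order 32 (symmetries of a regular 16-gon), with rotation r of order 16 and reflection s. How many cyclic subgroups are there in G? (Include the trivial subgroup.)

Each element a generates a cyclic subgroup ⟨a⟩; distinct elements may generate the same one (a cyclic group of order d has φ(d) generators).
Cyclic subgroups by order — order 1: 1; order 2: 17; order 4: 1; order 8: 1; order 16: 1.
Total: 21.

21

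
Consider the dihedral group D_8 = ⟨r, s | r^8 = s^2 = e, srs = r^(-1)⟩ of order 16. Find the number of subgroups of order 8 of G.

3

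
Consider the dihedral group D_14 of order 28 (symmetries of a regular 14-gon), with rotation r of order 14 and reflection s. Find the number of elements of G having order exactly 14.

The elements of order 14 are: r, r^3, r^5, r^9, r^11, r^13.
That's 6.

6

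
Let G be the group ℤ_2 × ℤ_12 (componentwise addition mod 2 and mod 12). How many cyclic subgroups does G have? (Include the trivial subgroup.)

A cyclic subgroup of order d is generated by each of its φ(d) elements of order d, so the cyclic subgroups of order d number (#elements of order d)/φ(d).
Cyclic subgroups by order — order 1: 1; order 2: 3; order 3: 1; order 4: 2; order 6: 3; order 12: 2.
Total: 12.

12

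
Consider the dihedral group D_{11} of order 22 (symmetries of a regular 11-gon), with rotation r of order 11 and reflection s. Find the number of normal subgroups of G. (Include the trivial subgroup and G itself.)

3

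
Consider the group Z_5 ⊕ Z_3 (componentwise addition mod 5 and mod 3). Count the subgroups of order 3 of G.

1

|G| = 15 and 3 | 15, so subgroups of order 3 are possible by Lagrange.
The subgroups of order 3 are: {(0,0), (0,1), (0,2)}.
So G has 1 subgroup of order 3.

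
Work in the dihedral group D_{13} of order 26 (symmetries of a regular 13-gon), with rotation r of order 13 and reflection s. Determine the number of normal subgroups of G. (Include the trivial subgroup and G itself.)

G has 16 subgroups. Checking conjugation-invariance by order — order 1: 1/1 normal; order 2: 0/13 normal; order 13: 1/1 normal; order 26: 1/1 normal.
Total normal subgroups: 3.

3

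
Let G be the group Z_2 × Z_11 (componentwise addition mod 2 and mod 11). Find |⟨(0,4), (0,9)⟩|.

11

|⟨(0,4)⟩| = 11 and |⟨(0,9)⟩| = 11, so |H| is a multiple of lcm(11, 11) = 11 and divides |G| = 22.
Closing under the operation: H = {(0,0), (0,1), (0,2), (0,3), (0,4), (0,5), (0,6), (0,7), (0,8), (0,9), (0,10)}, so |H| = 11.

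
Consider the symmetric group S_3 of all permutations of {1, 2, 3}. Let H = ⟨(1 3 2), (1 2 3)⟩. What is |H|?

|⟨(1 3 2)⟩| = 3 and |⟨(1 2 3)⟩| = 3, so |H| is a multiple of lcm(3, 3) = 3 and divides |G| = 6.
Closing under the operation: H = {e, (1 2 3), (1 3 2)}, so |H| = 3.

3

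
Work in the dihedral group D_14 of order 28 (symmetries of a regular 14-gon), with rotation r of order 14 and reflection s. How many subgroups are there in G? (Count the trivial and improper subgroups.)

|G| = 28, so by Lagrange every subgroup order divides 28. Divisors: 1, 2, 4, 7, 14, 28.
Subgroups by order — order 1: 1; order 2: 15; order 4: 7; order 7: 1; order 14: 3; order 28: 1.
Total: 1 + 15 + 7 + 1 + 3 + 1 = 28.

28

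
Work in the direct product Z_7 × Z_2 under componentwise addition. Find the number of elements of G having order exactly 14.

An element (a,b) has order lcm(ord(a), ord(b)); count pairs with lcm equal to 14.
Enumerating gives 6 such elements.

6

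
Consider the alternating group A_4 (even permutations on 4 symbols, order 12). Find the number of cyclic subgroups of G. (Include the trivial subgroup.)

8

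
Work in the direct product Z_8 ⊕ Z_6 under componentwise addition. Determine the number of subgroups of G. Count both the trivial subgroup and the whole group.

|G| = 48, so by Lagrange every subgroup order divides 48. Divisors: 1, 2, 3, 4, 6, 8, 12, 16, 24, 48.
Subgroups by order — order 1: 1; order 2: 3; order 3: 1; order 4: 3; order 6: 3; order 8: 3; order 12: 3; order 16: 1; order 24: 3; order 48: 1.
Total: 1 + 3 + 1 + 3 + 3 + 3 + 3 + 1 + 3 + 1 = 22.

22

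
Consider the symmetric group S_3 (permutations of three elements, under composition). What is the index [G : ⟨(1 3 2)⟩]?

2

|⟨(1 3 2)⟩| = 3 and |G| = 6.
By Lagrange, [G : H] = |G|/|H| = 6/3 = 2.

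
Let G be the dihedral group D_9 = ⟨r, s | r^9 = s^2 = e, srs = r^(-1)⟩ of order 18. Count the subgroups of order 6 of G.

|G| = 18 and 6 | 18, so subgroups of order 6 are possible by Lagrange.
The subgroups of order 6 are: {e, r^3, r^6, r^2s, r^5s, r^8s}; {e, r^3, r^6, s, r^3s, r^6s}; {e, r^3, r^6, rs, r^4s, r^7s}.
So G has 3 subgroups of order 6.

3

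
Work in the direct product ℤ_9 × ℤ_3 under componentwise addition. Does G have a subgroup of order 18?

No

18 does not divide |G| = 27, so by Lagrange no subgroup of order 18 exists.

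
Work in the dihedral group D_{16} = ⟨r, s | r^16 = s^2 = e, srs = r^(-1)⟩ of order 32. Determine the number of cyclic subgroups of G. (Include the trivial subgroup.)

21

Group the elements of G by the cyclic subgroup they generate; each cyclic subgroup of order d accounts for φ(d) elements.
Cyclic subgroups by order — order 1: 1; order 2: 17; order 4: 1; order 8: 1; order 16: 1.
Total: 21.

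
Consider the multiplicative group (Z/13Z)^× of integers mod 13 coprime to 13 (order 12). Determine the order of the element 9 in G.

3

Compute successive powers of 9 mod 13: 9, 3, 1; 9^3 ≡ 1 (mod 13).
So |⟨9⟩| = 3.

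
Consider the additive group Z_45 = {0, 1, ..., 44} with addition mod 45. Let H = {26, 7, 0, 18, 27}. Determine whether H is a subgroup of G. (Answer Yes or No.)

7 ∈ H but its inverse 38 ∉ H, so H is not a subgroup.

No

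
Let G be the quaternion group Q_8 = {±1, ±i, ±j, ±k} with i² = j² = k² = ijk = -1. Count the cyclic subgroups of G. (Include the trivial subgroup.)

A cyclic subgroup of order d is generated by each of its φ(d) elements of order d, so the cyclic subgroups of order d number (#elements of order d)/φ(d).
Cyclic subgroups by order — order 1: 1; order 2: 1; order 4: 3.
Total: 5.

5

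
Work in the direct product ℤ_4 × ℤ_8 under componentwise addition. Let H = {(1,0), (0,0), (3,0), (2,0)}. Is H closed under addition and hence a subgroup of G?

|H| = 4 divides |G| = 32, consistent with Lagrange.
H contains the identity, every element's inverse is in H, and H is closed under +: it is a subgroup.
In fact H = ⟨(1,0)⟩.

Yes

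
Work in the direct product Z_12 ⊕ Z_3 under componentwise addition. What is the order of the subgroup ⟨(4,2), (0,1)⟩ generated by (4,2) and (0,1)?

9

|⟨(4,2)⟩| = 3 and |⟨(0,1)⟩| = 3, so |H| is a multiple of lcm(3, 3) = 3 and divides |G| = 36.
Closing under the operation: H = {(0,0), (0,1), (0,2), (4,0), (4,1), (4,2), (8,0), (8,1), (8,2)}, so |H| = 9.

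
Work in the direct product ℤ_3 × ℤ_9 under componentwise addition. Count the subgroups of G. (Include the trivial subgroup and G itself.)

|G| = 27, so by Lagrange every subgroup order divides 27. Divisors: 1, 3, 9, 27.
Subgroups by order — order 1: 1; order 3: 4; order 9: 4; order 27: 1.
Total: 1 + 4 + 4 + 1 = 10.

10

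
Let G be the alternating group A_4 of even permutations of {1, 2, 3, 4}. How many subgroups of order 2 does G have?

|G| = 12 and 2 | 12, so subgroups of order 2 are possible by Lagrange.
The subgroups of order 2 are: {e, (1 2)(3 4)}; {e, (1 3)(2 4)}; {e, (1 4)(2 3)}.
So G has 3 subgroups of order 2.

3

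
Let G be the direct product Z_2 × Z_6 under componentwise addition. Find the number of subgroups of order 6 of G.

3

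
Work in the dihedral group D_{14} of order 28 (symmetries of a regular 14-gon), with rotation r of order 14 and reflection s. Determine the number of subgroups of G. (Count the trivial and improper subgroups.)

28

|G| = 28, so by Lagrange every subgroup order divides 28. Divisors: 1, 2, 4, 7, 14, 28.
Subgroups by order — order 1: 1; order 2: 15; order 4: 7; order 7: 1; order 14: 3; order 28: 1.
Total: 1 + 15 + 7 + 1 + 3 + 1 = 28.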